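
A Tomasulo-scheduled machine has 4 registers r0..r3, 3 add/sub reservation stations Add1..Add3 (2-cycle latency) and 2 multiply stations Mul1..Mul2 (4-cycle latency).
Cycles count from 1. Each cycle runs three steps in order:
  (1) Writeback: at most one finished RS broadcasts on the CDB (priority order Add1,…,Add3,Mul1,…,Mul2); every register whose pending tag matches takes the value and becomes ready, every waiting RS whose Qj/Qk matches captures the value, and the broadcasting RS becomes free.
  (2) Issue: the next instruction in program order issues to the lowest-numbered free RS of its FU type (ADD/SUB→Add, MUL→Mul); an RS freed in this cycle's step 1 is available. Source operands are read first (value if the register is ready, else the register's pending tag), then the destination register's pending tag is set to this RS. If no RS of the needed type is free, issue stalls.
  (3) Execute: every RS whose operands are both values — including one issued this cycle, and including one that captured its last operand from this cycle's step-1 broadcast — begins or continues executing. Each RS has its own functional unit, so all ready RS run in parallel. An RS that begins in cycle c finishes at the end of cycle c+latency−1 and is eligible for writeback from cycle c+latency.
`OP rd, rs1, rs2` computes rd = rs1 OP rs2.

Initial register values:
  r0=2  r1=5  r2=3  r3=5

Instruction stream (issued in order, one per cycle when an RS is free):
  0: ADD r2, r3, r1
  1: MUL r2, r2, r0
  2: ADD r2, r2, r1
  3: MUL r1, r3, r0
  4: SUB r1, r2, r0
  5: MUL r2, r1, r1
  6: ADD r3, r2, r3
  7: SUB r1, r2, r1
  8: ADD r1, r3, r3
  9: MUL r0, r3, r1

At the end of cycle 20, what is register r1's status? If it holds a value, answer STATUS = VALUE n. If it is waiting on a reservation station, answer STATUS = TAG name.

cycle 1: issue ADD r2<-Add1 // r0:2,r1:5,r2:Add1,r3:5
cycle 2: issue MUL r2<-Mul1 // r0:2,r1:5,r2:Mul1,r3:5
cycle 3: CDB Add1=10; issue ADD r2<-Add1 // r0:2,r1:5,r2:Add1,r3:5
cycle 4: issue MUL r1<-Mul2 // r0:2,r1:Mul2,r2:Add1,r3:5
cycle 5: issue SUB r1<-Add2 // r0:2,r1:Add2,r2:Add1,r3:5
cycle 6: stall // r0:2,r1:Add2,r2:Add1,r3:5
cycle 7: CDB Mul1=20; issue MUL r2<-Mul1 // r0:2,r1:Add2,r2:Mul1,r3:5
cycle 8: CDB Mul2=10; issue ADD r3<-Add3 // r0:2,r1:Add2,r2:Mul1,r3:Add3
cycle 9: CDB Add1=25; issue SUB r1<-Add1 // r0:2,r1:Add1,r2:Mul1,r3:Add3
cycle 10: stall // r0:2,r1:Add1,r2:Mul1,r3:Add3
cycle 11: CDB Add2=23; issue ADD r1<-Add2 // r0:2,r1:Add2,r2:Mul1,r3:Add3
cycle 12: issue MUL r0<-Mul2 // r0:Mul2,r1:Add2,r2:Mul1,r3:Add3
cycle 13: - // r0:Mul2,r1:Add2,r2:Mul1,r3:Add3
cycle 14: - // r0:Mul2,r1:Add2,r2:Mul1,r3:Add3
cycle 15: CDB Mul1=529 // r0:Mul2,r1:Add2,r2:529,r3:Add3
cycle 16: - // r0:Mul2,r1:Add2,r2:529,r3:Add3
cycle 17: CDB Add1=506 // r0:Mul2,r1:Add2,r2:529,r3:Add3
cycle 18: CDB Add3=534 // r0:Mul2,r1:Add2,r2:529,r3:534
cycle 19: - // r0:Mul2,r1:Add2,r2:529,r3:534
cycle 20: CDB Add2=1068 // r0:Mul2,r1:1068,r2:529,r3:534

STATUS = VALUE 1068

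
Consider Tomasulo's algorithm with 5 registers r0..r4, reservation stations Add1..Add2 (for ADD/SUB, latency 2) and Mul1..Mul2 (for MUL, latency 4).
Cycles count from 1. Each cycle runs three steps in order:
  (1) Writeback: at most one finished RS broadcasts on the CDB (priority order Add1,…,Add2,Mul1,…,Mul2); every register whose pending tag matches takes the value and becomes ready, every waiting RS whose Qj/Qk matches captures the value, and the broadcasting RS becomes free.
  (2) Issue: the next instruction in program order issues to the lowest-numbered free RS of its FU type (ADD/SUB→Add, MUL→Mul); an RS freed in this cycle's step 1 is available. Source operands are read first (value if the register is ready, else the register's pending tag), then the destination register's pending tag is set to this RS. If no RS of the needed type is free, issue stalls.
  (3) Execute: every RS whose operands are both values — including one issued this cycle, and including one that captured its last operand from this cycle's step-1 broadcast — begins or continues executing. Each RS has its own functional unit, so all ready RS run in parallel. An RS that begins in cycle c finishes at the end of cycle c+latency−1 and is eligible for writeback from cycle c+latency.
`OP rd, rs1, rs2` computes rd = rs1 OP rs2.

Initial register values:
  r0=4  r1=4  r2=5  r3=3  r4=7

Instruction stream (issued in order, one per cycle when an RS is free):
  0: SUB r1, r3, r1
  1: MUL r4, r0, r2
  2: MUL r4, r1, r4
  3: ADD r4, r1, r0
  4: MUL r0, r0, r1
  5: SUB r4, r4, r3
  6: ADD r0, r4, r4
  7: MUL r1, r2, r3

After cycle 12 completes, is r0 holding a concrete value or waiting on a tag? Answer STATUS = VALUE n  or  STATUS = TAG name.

  c1: issue SUB r1<-Add1  regs: r0:4,r1:Add1,r2:5,r3:3,r4:7
  c2: issue MUL r4<-Mul1  regs: r0:4,r1:Add1,r2:5,r3:3,r4:Mul1
  c3: CDB Add1=-1; issue MUL r4<-Mul2  regs: r0:4,r1:-1,r2:5,r3:3,r4:Mul2
  c4: issue ADD r4<-Add1  regs: r0:4,r1:-1,r2:5,r3:3,r4:Add1
  c5: stall  regs: r0:4,r1:-1,r2:5,r3:3,r4:Add1
  c6: CDB Add1=3; stall  regs: r0:4,r1:-1,r2:5,r3:3,r4:3
  c7: CDB Mul1=20; issue MUL r0<-Mul1  regs: r0:Mul1,r1:-1,r2:5,r3:3,r4:3
  c8: issue SUB r4<-Add1  regs: r0:Mul1,r1:-1,r2:5,r3:3,r4:Add1
  c9: issue ADD r0<-Add2  regs: r0:Add2,r1:-1,r2:5,r3:3,r4:Add1
  c10: CDB Add1=0; stall  regs: r0:Add2,r1:-1,r2:5,r3:3,r4:0
  c11: CDB Mul1=-4; issue MUL r1<-Mul1  regs: r0:Add2,r1:Mul1,r2:5,r3:3,r4:0
  c12: CDB Add2=0  regs: r0:0,r1:Mul1,r2:5,r3:3,r4:0

STATUS = VALUE 0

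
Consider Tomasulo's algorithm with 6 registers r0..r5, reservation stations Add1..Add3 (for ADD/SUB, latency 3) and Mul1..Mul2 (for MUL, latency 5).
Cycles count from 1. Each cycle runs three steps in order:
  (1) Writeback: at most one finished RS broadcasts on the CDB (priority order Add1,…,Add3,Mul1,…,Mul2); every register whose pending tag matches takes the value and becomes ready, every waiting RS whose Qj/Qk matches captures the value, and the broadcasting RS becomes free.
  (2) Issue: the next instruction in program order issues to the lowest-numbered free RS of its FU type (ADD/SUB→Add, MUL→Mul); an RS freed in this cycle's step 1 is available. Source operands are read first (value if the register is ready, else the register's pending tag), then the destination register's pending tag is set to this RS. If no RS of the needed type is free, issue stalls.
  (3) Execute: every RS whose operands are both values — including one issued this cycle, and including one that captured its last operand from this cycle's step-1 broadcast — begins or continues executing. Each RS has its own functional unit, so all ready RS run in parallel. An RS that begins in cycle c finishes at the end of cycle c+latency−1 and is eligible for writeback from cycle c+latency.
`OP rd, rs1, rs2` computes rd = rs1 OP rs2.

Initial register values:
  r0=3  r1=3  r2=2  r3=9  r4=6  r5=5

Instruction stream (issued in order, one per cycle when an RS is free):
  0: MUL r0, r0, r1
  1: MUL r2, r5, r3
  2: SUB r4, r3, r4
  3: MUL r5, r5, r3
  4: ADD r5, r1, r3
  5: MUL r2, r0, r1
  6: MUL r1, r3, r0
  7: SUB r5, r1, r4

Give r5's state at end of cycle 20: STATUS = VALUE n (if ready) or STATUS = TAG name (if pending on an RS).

c1: issue MUL r0<-Mul1 | r0:Mul1,r1:3,r2:2,r3:9,r4:6,r5:5
c2: issue MUL r2<-Mul2 | r0:Mul1,r1:3,r2:Mul2,r3:9,r4:6,r5:5
c3: issue SUB r4<-Add1 | r0:Mul1,r1:3,r2:Mul2,r3:9,r4:Add1,r5:5
c4: stall | r0:Mul1,r1:3,r2:Mul2,r3:9,r4:Add1,r5:5
c5: stall | r0:Mul1,r1:3,r2:Mul2,r3:9,r4:Add1,r5:5
c6: CDB Add1=3; stall | r0:Mul1,r1:3,r2:Mul2,r3:9,r4:3,r5:5
c7: CDB Mul1=9; issue MUL r5<-Mul1 | r0:9,r1:3,r2:Mul2,r3:9,r4:3,r5:Mul1
c8: CDB Mul2=45; issue ADD r5<-Add1 | r0:9,r1:3,r2:45,r3:9,r4:3,r5:Add1
c9: issue MUL r2<-Mul2 | r0:9,r1:3,r2:Mul2,r3:9,r4:3,r5:Add1
c10: stall | r0:9,r1:3,r2:Mul2,r3:9,r4:3,r5:Add1
c11: CDB Add1=12; stall | r0:9,r1:3,r2:Mul2,r3:9,r4:3,r5:12
c12: CDB Mul1=45; issue MUL r1<-Mul1 | r0:9,r1:Mul1,r2:Mul2,r3:9,r4:3,r5:12
c13: issue SUB r5<-Add1 | r0:9,r1:Mul1,r2:Mul2,r3:9,r4:3,r5:Add1
c14: CDB Mul2=27 | r0:9,r1:Mul1,r2:27,r3:9,r4:3,r5:Add1
c15: - | r0:9,r1:Mul1,r2:27,r3:9,r4:3,r5:Add1
c16: - | r0:9,r1:Mul1,r2:27,r3:9,r4:3,r5:Add1
c17: CDB Mul1=81 | r0:9,r1:81,r2:27,r3:9,r4:3,r5:Add1
c18: - | r0:9,r1:81,r2:27,r3:9,r4:3,r5:Add1
c19: - | r0:9,r1:81,r2:27,r3:9,r4:3,r5:Add1
c20: CDB Add1=78 | r0:9,r1:81,r2:27,r3:9,r4:3,r5:78

STATUS = VALUE 78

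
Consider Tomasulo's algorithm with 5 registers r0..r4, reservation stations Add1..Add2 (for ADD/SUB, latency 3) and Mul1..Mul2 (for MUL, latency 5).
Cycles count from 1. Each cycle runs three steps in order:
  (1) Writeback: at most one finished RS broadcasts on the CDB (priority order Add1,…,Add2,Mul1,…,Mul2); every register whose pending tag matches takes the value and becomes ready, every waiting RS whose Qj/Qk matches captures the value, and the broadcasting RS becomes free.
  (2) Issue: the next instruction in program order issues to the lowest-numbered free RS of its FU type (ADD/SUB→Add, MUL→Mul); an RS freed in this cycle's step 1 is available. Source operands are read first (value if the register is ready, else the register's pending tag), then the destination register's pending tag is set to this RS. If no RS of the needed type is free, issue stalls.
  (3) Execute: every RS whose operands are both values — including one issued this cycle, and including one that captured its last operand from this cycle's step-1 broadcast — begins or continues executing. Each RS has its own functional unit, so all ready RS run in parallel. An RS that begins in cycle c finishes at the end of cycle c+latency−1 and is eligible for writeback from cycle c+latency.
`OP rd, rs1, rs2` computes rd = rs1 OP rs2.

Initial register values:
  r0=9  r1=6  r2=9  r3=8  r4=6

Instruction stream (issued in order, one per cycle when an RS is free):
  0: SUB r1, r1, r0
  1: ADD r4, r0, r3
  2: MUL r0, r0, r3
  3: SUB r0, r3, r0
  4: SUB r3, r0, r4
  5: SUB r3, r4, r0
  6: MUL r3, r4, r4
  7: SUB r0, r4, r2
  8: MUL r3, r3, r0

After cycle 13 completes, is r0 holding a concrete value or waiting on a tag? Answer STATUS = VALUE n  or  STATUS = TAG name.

STATUS = VALUE -64

  c1: issue SUB r1<-Add1  regs: r0:9,r1:Add1,r2:9,r3:8,r4:6
  c2: issue ADD r4<-Add2  regs: r0:9,r1:Add1,r2:9,r3:8,r4:Add2
  c3: issue MUL r0<-Mul1  regs: r0:Mul1,r1:Add1,r2:9,r3:8,r4:Add2
  c4: CDB Add1=-3; issue SUB r0<-Add1  regs: r0:Add1,r1:-3,r2:9,r3:8,r4:Add2
  c5: CDB Add2=17; issue SUB r3<-Add2  regs: r0:Add1,r1:-3,r2:9,r3:Add2,r4:17
  c6: stall  regs: r0:Add1,r1:-3,r2:9,r3:Add2,r4:17
  c7: stall  regs: r0:Add1,r1:-3,r2:9,r3:Add2,r4:17
  c8: CDB Mul1=72; stall  regs: r0:Add1,r1:-3,r2:9,r3:Add2,r4:17
  c9: stall  regs: r0:Add1,r1:-3,r2:9,r3:Add2,r4:17
  c10: stall  regs: r0:Add1,r1:-3,r2:9,r3:Add2,r4:17
  c11: CDB Add1=-64; issue SUB r3<-Add1  regs: r0:-64,r1:-3,r2:9,r3:Add1,r4:17
  c12: issue MUL r3<-Mul1  regs: r0:-64,r1:-3,r2:9,r3:Mul1,r4:17
  c13: stall  regs: r0:-64,r1:-3,r2:9,r3:Mul1,r4:17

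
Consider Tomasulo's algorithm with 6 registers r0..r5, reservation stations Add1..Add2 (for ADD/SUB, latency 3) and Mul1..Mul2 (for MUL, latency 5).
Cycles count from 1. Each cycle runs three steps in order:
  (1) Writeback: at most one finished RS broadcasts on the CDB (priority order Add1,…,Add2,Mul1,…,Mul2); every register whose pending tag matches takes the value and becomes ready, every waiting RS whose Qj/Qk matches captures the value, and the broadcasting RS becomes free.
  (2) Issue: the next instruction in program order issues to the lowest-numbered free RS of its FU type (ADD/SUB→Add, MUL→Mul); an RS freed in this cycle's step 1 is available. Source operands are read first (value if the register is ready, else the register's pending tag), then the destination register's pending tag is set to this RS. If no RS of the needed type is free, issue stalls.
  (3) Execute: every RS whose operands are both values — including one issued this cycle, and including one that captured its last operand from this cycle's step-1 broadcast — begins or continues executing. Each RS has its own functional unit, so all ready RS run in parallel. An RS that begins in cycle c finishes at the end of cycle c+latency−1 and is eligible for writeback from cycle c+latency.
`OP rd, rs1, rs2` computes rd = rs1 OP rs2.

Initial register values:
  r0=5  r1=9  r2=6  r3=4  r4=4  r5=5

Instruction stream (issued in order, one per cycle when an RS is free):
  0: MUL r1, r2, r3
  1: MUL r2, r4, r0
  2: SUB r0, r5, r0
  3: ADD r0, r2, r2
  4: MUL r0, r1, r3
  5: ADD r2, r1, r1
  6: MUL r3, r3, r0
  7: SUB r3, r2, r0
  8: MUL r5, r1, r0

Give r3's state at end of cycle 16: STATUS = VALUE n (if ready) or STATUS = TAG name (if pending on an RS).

c1: issue MUL r1<-Mul1 | r0:5,r1:Mul1,r2:6,r3:4,r4:4,r5:5
c2: issue MUL r2<-Mul2 | r0:5,r1:Mul1,r2:Mul2,r3:4,r4:4,r5:5
c3: issue SUB r0<-Add1 | r0:Add1,r1:Mul1,r2:Mul2,r3:4,r4:4,r5:5
c4: issue ADD r0<-Add2 | r0:Add2,r1:Mul1,r2:Mul2,r3:4,r4:4,r5:5
c5: stall | r0:Add2,r1:Mul1,r2:Mul2,r3:4,r4:4,r5:5
c6: CDB Add1=0; stall | r0:Add2,r1:Mul1,r2:Mul2,r3:4,r4:4,r5:5
c7: CDB Mul1=24; issue MUL r0<-Mul1 | r0:Mul1,r1:24,r2:Mul2,r3:4,r4:4,r5:5
c8: CDB Mul2=20; issue ADD r2<-Add1 | r0:Mul1,r1:24,r2:Add1,r3:4,r4:4,r5:5
c9: issue MUL r3<-Mul2 | r0:Mul1,r1:24,r2:Add1,r3:Mul2,r4:4,r5:5
c10: stall | r0:Mul1,r1:24,r2:Add1,r3:Mul2,r4:4,r5:5
c11: CDB Add1=48; issue SUB r3<-Add1 | r0:Mul1,r1:24,r2:48,r3:Add1,r4:4,r5:5
c12: CDB Add2=40; stall | r0:Mul1,r1:24,r2:48,r3:Add1,r4:4,r5:5
c13: CDB Mul1=96; issue MUL r5<-Mul1 | r0:96,r1:24,r2:48,r3:Add1,r4:4,r5:Mul1
c14: - | r0:96,r1:24,r2:48,r3:Add1,r4:4,r5:Mul1
c15: - | r0:96,r1:24,r2:48,r3:Add1,r4:4,r5:Mul1
c16: CDB Add1=-48 | r0:96,r1:24,r2:48,r3:-48,r4:4,r5:Mul1

STATUS = VALUE -48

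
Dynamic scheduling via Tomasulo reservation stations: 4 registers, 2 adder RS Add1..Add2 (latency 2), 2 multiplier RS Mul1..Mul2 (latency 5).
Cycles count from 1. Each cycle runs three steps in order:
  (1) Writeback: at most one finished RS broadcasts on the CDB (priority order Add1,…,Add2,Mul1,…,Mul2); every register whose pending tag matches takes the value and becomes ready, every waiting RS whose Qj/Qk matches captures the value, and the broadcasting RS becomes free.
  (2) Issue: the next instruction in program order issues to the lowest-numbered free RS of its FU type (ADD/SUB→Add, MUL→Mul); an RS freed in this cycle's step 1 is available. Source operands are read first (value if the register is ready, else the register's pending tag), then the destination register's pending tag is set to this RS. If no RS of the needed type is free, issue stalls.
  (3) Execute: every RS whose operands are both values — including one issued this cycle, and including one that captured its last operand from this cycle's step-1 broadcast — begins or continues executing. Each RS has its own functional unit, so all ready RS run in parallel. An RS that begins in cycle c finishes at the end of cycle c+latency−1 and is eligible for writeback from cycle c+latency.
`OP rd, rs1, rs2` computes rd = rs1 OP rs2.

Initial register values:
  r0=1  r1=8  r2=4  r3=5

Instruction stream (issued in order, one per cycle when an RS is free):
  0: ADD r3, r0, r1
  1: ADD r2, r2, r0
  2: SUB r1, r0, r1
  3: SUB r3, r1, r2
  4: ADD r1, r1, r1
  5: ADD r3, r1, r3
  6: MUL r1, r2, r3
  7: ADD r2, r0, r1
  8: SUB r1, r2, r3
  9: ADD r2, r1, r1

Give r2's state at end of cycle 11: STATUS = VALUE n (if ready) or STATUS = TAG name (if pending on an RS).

cycle 1: issue ADD r3<-Add1 // r0:1,r1:8,r2:4,r3:Add1
cycle 2: issue ADD r2<-Add2 // r0:1,r1:8,r2:Add2,r3:Add1
cycle 3: CDB Add1=9; issue SUB r1<-Add1 // r0:1,r1:Add1,r2:Add2,r3:9
cycle 4: CDB Add2=5; issue SUB r3<-Add2 // r0:1,r1:Add1,r2:5,r3:Add2
cycle 5: CDB Add1=-7; issue ADD r1<-Add1 // r0:1,r1:Add1,r2:5,r3:Add2
cycle 6: stall // r0:1,r1:Add1,r2:5,r3:Add2
cycle 7: CDB Add1=-14; issue ADD r3<-Add1 // r0:1,r1:-14,r2:5,r3:Add1
cycle 8: CDB Add2=-12; issue MUL r1<-Mul1 // r0:1,r1:Mul1,r2:5,r3:Add1
cycle 9: issue ADD r2<-Add2 // r0:1,r1:Mul1,r2:Add2,r3:Add1
cycle 10: CDB Add1=-26; issue SUB r1<-Add1 // r0:1,r1:Add1,r2:Add2,r3:-26
cycle 11: stall // r0:1,r1:Add1,r2:Add2,r3:-26

STATUS = TAG Add2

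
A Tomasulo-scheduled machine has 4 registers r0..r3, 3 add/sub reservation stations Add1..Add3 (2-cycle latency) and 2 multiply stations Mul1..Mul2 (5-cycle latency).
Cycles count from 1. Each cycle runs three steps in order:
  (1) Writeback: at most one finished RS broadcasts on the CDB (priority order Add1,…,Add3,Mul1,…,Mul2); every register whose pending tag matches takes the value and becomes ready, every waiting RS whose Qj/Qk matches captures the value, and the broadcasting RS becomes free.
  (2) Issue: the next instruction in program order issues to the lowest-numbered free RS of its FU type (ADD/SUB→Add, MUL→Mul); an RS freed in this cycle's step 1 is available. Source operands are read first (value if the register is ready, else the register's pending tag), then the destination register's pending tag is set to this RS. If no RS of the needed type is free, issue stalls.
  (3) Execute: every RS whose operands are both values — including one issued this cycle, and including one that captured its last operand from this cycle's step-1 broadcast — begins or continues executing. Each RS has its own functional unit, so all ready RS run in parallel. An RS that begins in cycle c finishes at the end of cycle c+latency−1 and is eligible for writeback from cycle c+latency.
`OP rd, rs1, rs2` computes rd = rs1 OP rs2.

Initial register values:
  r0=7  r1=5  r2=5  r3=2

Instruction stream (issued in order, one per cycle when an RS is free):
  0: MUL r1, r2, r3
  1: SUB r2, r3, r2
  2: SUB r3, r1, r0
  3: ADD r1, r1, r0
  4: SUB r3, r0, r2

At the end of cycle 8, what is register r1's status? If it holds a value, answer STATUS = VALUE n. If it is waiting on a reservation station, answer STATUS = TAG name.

cycle 1: issue MUL r1<-Mul1 // r0:7,r1:Mul1,r2:5,r3:2
cycle 2: issue SUB r2<-Add1 // r0:7,r1:Mul1,r2:Add1,r3:2
cycle 3: issue SUB r3<-Add2 // r0:7,r1:Mul1,r2:Add1,r3:Add2
cycle 4: CDB Add1=-3; issue ADD r1<-Add1 // r0:7,r1:Add1,r2:-3,r3:Add2
cycle 5: issue SUB r3<-Add3 // r0:7,r1:Add1,r2:-3,r3:Add3
cycle 6: CDB Mul1=10 // r0:7,r1:Add1,r2:-3,r3:Add3
cycle 7: CDB Add3=10 // r0:7,r1:Add1,r2:-3,r3:10
cycle 8: CDB Add1=17 // r0:7,r1:17,r2:-3,r3:10

STATUS = VALUE 17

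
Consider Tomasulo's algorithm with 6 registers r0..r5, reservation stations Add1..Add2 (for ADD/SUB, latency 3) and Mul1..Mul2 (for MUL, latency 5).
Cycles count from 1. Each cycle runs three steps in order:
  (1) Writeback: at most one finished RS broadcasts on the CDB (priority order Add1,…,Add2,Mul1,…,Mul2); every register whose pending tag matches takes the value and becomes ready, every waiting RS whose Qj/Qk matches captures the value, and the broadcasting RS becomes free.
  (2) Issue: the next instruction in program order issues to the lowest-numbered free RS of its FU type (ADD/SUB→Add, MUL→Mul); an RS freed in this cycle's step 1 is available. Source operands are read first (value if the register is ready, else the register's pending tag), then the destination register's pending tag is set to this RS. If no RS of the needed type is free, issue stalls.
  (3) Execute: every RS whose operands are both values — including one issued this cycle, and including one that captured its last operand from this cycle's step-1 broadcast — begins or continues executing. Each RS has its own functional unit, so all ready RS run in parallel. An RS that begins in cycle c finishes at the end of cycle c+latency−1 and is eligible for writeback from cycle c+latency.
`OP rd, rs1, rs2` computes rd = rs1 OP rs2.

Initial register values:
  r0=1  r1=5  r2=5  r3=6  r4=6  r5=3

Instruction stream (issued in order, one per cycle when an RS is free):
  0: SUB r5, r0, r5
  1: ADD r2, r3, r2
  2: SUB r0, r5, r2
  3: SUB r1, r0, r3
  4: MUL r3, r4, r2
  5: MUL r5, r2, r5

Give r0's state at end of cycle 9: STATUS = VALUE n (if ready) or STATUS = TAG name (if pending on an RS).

cycle 1: issue SUB r5<-Add1 // r0:1,r1:5,r2:5,r3:6,r4:6,r5:Add1
cycle 2: issue ADD r2<-Add2 // r0:1,r1:5,r2:Add2,r3:6,r4:6,r5:Add1
cycle 3: stall // r0:1,r1:5,r2:Add2,r3:6,r4:6,r5:Add1
cycle 4: CDB Add1=-2; issue SUB r0<-Add1 // r0:Add1,r1:5,r2:Add2,r3:6,r4:6,r5:-2
cycle 5: CDB Add2=11; issue SUB r1<-Add2 // r0:Add1,r1:Add2,r2:11,r3:6,r4:6,r5:-2
cycle 6: issue MUL r3<-Mul1 // r0:Add1,r1:Add2,r2:11,r3:Mul1,r4:6,r5:-2
cycle 7: issue MUL r5<-Mul2 // r0:Add1,r1:Add2,r2:11,r3:Mul1,r4:6,r5:Mul2
cycle 8: CDB Add1=-13 // r0:-13,r1:Add2,r2:11,r3:Mul1,r4:6,r5:Mul2
cycle 9: - // r0:-13,r1:Add2,r2:11,r3:Mul1,r4:6,r5:Mul2

STATUS = VALUE -13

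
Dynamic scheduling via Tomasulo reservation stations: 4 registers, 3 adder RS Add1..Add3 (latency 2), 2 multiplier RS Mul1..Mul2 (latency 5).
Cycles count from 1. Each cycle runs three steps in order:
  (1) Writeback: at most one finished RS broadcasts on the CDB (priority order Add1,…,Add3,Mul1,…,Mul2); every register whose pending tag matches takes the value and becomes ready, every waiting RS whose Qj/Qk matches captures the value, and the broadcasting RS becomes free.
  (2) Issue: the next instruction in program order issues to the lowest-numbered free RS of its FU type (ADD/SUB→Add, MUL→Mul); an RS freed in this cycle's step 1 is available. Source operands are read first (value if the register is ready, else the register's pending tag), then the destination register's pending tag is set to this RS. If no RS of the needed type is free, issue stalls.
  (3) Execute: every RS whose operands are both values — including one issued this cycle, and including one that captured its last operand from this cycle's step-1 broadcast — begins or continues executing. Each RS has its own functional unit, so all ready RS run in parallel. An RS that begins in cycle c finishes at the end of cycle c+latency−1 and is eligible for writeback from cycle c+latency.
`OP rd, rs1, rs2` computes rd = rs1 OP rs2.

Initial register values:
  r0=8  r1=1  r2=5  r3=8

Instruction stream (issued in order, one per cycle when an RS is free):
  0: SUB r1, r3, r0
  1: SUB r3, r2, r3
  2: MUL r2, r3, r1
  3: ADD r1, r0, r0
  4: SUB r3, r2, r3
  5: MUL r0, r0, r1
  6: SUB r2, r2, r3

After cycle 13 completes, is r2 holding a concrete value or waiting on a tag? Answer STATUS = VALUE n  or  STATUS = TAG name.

STATUS = VALUE -3

cycle 1: issue SUB r1<-Add1 // r0:8,r1:Add1,r2:5,r3:8
cycle 2: issue SUB r3<-Add2 // r0:8,r1:Add1,r2:5,r3:Add2
cycle 3: CDB Add1=0; issue MUL r2<-Mul1 // r0:8,r1:0,r2:Mul1,r3:Add2
cycle 4: CDB Add2=-3; issue ADD r1<-Add1 // r0:8,r1:Add1,r2:Mul1,r3:-3
cycle 5: issue SUB r3<-Add2 // r0:8,r1:Add1,r2:Mul1,r3:Add2
cycle 6: CDB Add1=16; issue MUL r0<-Mul2 // r0:Mul2,r1:16,r2:Mul1,r3:Add2
cycle 7: issue SUB r2<-Add1 // r0:Mul2,r1:16,r2:Add1,r3:Add2
cycle 8: - // r0:Mul2,r1:16,r2:Add1,r3:Add2
cycle 9: CDB Mul1=0 // r0:Mul2,r1:16,r2:Add1,r3:Add2
cycle 10: - // r0:Mul2,r1:16,r2:Add1,r3:Add2
cycle 11: CDB Add2=3 // r0:Mul2,r1:16,r2:Add1,r3:3
cycle 12: CDB Mul2=128 // r0:128,r1:16,r2:Add1,r3:3
cycle 13: CDB Add1=-3 // r0:128,r1:16,r2:-3,r3:3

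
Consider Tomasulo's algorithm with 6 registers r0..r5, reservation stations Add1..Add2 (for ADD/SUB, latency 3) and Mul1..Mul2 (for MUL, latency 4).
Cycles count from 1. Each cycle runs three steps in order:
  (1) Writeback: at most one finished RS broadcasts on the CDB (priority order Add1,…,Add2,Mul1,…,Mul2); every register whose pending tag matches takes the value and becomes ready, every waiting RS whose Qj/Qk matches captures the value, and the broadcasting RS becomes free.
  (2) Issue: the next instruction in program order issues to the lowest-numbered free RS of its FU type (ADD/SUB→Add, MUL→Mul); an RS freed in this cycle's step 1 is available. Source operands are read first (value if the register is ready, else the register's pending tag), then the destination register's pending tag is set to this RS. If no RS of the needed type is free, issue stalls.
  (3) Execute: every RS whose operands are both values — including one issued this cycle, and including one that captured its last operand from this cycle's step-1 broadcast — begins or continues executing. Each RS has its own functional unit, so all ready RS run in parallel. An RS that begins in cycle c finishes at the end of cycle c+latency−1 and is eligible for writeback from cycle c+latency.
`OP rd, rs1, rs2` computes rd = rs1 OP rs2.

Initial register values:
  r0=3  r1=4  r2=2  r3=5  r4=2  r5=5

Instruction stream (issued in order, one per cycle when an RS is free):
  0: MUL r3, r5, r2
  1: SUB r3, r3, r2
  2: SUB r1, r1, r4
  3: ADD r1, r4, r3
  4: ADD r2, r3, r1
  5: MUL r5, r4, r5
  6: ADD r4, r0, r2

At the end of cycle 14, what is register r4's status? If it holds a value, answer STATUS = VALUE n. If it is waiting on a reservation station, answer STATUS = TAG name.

cycle 1: issue MUL r3<-Mul1 // r0:3,r1:4,r2:2,r3:Mul1,r4:2,r5:5
cycle 2: issue SUB r3<-Add1 // r0:3,r1:4,r2:2,r3:Add1,r4:2,r5:5
cycle 3: issue SUB r1<-Add2 // r0:3,r1:Add2,r2:2,r3:Add1,r4:2,r5:5
cycle 4: stall // r0:3,r1:Add2,r2:2,r3:Add1,r4:2,r5:5
cycle 5: CDB Mul1=10; stall // r0:3,r1:Add2,r2:2,r3:Add1,r4:2,r5:5
cycle 6: CDB Add2=2; issue ADD r1<-Add2 // r0:3,r1:Add2,r2:2,r3:Add1,r4:2,r5:5
cycle 7: stall // r0:3,r1:Add2,r2:2,r3:Add1,r4:2,r5:5
cycle 8: CDB Add1=8; issue ADD r2<-Add1 // r0:3,r1:Add2,r2:Add1,r3:8,r4:2,r5:5
cycle 9: issue MUL r5<-Mul1 // r0:3,r1:Add2,r2:Add1,r3:8,r4:2,r5:Mul1
cycle 10: stall // r0:3,r1:Add2,r2:Add1,r3:8,r4:2,r5:Mul1
cycle 11: CDB Add2=10; issue ADD r4<-Add2 // r0:3,r1:10,r2:Add1,r3:8,r4:Add2,r5:Mul1
cycle 12: - // r0:3,r1:10,r2:Add1,r3:8,r4:Add2,r5:Mul1
cycle 13: CDB Mul1=10 // r0:3,r1:10,r2:Add1,r3:8,r4:Add2,r5:10
cycle 14: CDB Add1=18 // r0:3,r1:10,r2:18,r3:8,r4:Add2,r5:10

STATUS = TAG Add2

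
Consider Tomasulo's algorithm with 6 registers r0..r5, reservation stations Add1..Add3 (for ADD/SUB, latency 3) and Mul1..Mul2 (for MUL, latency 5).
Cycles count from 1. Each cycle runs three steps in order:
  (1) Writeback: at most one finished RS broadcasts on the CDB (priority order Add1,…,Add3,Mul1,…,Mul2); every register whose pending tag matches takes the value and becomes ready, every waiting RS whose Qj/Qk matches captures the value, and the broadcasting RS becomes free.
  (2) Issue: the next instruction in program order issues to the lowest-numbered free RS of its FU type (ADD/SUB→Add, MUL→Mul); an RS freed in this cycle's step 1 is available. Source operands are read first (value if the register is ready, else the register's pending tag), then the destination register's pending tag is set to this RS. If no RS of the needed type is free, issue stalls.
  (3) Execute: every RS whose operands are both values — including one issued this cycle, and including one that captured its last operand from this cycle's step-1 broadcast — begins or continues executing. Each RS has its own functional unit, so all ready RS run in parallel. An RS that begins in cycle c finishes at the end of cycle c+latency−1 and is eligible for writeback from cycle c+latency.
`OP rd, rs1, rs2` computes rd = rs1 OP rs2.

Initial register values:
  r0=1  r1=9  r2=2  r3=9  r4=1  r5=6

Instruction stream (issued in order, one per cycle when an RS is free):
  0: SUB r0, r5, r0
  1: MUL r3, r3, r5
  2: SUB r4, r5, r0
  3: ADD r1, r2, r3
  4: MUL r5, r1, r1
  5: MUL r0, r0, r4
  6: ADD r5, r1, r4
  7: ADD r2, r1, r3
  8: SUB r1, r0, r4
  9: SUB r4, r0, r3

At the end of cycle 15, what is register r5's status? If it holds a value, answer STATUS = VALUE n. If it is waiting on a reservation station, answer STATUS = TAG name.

  c1: issue SUB r0<-Add1  regs: r0:Add1,r1:9,r2:2,r3:9,r4:1,r5:6
  c2: issue MUL r3<-Mul1  regs: r0:Add1,r1:9,r2:2,r3:Mul1,r4:1,r5:6
  c3: issue SUB r4<-Add2  regs: r0:Add1,r1:9,r2:2,r3:Mul1,r4:Add2,r5:6
  c4: CDB Add1=5; issue ADD r1<-Add1  regs: r0:5,r1:Add1,r2:2,r3:Mul1,r4:Add2,r5:6
  c5: issue MUL r5<-Mul2  regs: r0:5,r1:Add1,r2:2,r3:Mul1,r4:Add2,r5:Mul2
  c6: stall  regs: r0:5,r1:Add1,r2:2,r3:Mul1,r4:Add2,r5:Mul2
  c7: CDB Add2=1; stall  regs: r0:5,r1:Add1,r2:2,r3:Mul1,r4:1,r5:Mul2
  c8: CDB Mul1=54; issue MUL r0<-Mul1  regs: r0:Mul1,r1:Add1,r2:2,r3:54,r4:1,r5:Mul2
  c9: issue ADD r5<-Add2  regs: r0:Mul1,r1:Add1,r2:2,r3:54,r4:1,r5:Add2
  c10: issue ADD r2<-Add3  regs: r0:Mul1,r1:Add1,r2:Add3,r3:54,r4:1,r5:Add2
  c11: CDB Add1=56; issue SUB r1<-Add1  regs: r0:Mul1,r1:Add1,r2:Add3,r3:54,r4:1,r5:Add2
  c12: stall  regs: r0:Mul1,r1:Add1,r2:Add3,r3:54,r4:1,r5:Add2
  c13: CDB Mul1=5; stall  regs: r0:5,r1:Add1,r2:Add3,r3:54,r4:1,r5:Add2
  c14: CDB Add2=57; issue SUB r4<-Add2  regs: r0:5,r1:Add1,r2:Add3,r3:54,r4:Add2,r5:57
  c15: CDB Add3=110  regs: r0:5,r1:Add1,r2:110,r3:54,r4:Add2,r5:57

STATUS = VALUE 57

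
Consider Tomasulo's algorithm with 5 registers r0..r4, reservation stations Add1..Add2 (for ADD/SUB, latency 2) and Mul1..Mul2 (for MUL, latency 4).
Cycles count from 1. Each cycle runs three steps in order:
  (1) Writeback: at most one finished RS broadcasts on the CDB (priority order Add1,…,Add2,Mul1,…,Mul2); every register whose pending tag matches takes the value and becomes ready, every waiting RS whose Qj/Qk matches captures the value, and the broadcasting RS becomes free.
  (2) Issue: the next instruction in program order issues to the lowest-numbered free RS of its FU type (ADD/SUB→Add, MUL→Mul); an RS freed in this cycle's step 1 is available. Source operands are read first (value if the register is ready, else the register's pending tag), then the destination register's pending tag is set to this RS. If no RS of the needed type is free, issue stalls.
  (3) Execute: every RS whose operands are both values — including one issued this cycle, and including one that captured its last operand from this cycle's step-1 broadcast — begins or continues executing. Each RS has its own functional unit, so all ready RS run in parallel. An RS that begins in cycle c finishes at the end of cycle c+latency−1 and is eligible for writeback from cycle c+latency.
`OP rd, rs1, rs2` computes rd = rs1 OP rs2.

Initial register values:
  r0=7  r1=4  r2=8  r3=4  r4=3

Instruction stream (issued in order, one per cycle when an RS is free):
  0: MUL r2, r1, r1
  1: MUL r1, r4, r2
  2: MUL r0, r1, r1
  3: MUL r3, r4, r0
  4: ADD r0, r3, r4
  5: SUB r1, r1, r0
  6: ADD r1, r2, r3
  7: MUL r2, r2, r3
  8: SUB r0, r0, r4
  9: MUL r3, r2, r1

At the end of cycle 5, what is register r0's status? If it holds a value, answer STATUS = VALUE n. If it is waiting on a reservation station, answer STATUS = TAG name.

STATUS = TAG Mul1

c1: issue MUL r2<-Mul1 | r0:7,r1:4,r2:Mul1,r3:4,r4:3
c2: issue MUL r1<-Mul2 | r0:7,r1:Mul2,r2:Mul1,r3:4,r4:3
c3: stall | r0:7,r1:Mul2,r2:Mul1,r3:4,r4:3
c4: stall | r0:7,r1:Mul2,r2:Mul1,r3:4,r4:3
c5: CDB Mul1=16; issue MUL r0<-Mul1 | r0:Mul1,r1:Mul2,r2:16,r3:4,r4:3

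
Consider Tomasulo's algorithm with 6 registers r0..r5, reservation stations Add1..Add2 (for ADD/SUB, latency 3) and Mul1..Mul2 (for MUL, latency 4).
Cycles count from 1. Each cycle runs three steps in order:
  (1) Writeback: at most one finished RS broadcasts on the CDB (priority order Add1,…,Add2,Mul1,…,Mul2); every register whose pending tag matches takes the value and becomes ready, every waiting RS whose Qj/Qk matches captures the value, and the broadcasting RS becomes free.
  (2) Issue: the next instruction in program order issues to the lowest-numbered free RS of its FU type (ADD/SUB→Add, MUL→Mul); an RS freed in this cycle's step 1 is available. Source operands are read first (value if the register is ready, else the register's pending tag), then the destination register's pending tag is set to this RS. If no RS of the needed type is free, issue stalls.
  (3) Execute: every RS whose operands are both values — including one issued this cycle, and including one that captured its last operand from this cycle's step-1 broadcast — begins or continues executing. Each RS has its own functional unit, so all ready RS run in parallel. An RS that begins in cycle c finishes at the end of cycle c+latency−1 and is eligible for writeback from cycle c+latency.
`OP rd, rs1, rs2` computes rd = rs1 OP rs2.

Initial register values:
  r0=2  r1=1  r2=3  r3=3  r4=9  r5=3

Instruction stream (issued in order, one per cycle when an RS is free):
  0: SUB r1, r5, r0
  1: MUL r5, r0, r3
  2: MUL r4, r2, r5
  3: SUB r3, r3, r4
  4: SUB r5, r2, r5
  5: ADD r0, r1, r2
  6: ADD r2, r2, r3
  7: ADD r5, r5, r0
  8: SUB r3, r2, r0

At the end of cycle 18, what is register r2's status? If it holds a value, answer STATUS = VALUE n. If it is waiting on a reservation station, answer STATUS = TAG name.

STATUS = VALUE -12

c1: issue SUB r1<-Add1 | r0:2,r1:Add1,r2:3,r3:3,r4:9,r5:3
c2: issue MUL r5<-Mul1 | r0:2,r1:Add1,r2:3,r3:3,r4:9,r5:Mul1
c3: issue MUL r4<-Mul2 | r0:2,r1:Add1,r2:3,r3:3,r4:Mul2,r5:Mul1
c4: CDB Add1=1; issue SUB r3<-Add1 | r0:2,r1:1,r2:3,r3:Add1,r4:Mul2,r5:Mul1
c5: issue SUB r5<-Add2 | r0:2,r1:1,r2:3,r3:Add1,r4:Mul2,r5:Add2
c6: CDB Mul1=6; stall | r0:2,r1:1,r2:3,r3:Add1,r4:Mul2,r5:Add2
c7: stall | r0:2,r1:1,r2:3,r3:Add1,r4:Mul2,r5:Add2
c8: stall | r0:2,r1:1,r2:3,r3:Add1,r4:Mul2,r5:Add2
c9: CDB Add2=-3; issue ADD r0<-Add2 | r0:Add2,r1:1,r2:3,r3:Add1,r4:Mul2,r5:-3
c10: CDB Mul2=18; stall | r0:Add2,r1:1,r2:3,r3:Add1,r4:18,r5:-3
c11: stall | r0:Add2,r1:1,r2:3,r3:Add1,r4:18,r5:-3
c12: CDB Add2=4; issue ADD r2<-Add2 | r0:4,r1:1,r2:Add2,r3:Add1,r4:18,r5:-3
c13: CDB Add1=-15; issue ADD r5<-Add1 | r0:4,r1:1,r2:Add2,r3:-15,r4:18,r5:Add1
c14: stall | r0:4,r1:1,r2:Add2,r3:-15,r4:18,r5:Add1
c15: stall | r0:4,r1:1,r2:Add2,r3:-15,r4:18,r5:Add1
c16: CDB Add1=1; issue SUB r3<-Add1 | r0:4,r1:1,r2:Add2,r3:Add1,r4:18,r5:1
c17: CDB Add2=-12 | r0:4,r1:1,r2:-12,r3:Add1,r4:18,r5:1
c18: - | r0:4,r1:1,r2:-12,r3:Add1,r4:18,r5:1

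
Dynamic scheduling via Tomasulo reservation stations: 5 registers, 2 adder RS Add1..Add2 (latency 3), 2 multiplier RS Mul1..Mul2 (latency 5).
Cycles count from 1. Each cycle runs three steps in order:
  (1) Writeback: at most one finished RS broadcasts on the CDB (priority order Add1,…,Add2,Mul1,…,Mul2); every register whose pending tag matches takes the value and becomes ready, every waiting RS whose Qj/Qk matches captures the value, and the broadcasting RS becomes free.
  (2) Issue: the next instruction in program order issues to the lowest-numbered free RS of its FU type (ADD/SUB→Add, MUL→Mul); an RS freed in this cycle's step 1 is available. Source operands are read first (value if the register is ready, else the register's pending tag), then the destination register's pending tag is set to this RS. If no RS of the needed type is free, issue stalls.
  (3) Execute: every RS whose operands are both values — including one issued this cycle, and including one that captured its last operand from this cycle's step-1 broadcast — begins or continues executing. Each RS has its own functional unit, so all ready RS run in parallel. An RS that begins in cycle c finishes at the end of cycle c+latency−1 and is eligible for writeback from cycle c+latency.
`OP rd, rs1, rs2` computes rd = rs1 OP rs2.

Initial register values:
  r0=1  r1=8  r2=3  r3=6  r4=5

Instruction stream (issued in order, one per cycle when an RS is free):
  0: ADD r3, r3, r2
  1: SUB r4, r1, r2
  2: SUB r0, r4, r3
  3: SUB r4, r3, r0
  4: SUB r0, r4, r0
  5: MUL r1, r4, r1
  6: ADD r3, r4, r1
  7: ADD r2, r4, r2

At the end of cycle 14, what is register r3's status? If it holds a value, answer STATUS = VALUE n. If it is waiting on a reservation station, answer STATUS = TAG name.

  c1: issue ADD r3<-Add1  regs: r0:1,r1:8,r2:3,r3:Add1,r4:5
  c2: issue SUB r4<-Add2  regs: r0:1,r1:8,r2:3,r3:Add1,r4:Add2
  c3: stall  regs: r0:1,r1:8,r2:3,r3:Add1,r4:Add2
  c4: CDB Add1=9; issue SUB r0<-Add1  regs: r0:Add1,r1:8,r2:3,r3:9,r4:Add2
  c5: CDB Add2=5; issue SUB r4<-Add2  regs: r0:Add1,r1:8,r2:3,r3:9,r4:Add2
  c6: stall  regs: r0:Add1,r1:8,r2:3,r3:9,r4:Add2
  c7: stall  regs: r0:Add1,r1:8,r2:3,r3:9,r4:Add2
  c8: CDB Add1=-4; issue SUB r0<-Add1  regs: r0:Add1,r1:8,r2:3,r3:9,r4:Add2
  c9: issue MUL r1<-Mul1  regs: r0:Add1,r1:Mul1,r2:3,r3:9,r4:Add2
  c10: stall  regs: r0:Add1,r1:Mul1,r2:3,r3:9,r4:Add2
  c11: CDB Add2=13; issue ADD r3<-Add2  regs: r0:Add1,r1:Mul1,r2:3,r3:Add2,r4:13
  c12: stall  regs: r0:Add1,r1:Mul1,r2:3,r3:Add2,r4:13
  c13: stall  regs: r0:Add1,r1:Mul1,r2:3,r3:Add2,r4:13
  c14: CDB Add1=17; issue ADD r2<-Add1  regs: r0:17,r1:Mul1,r2:Add1,r3:Add2,r4:13

STATUS = TAG Add2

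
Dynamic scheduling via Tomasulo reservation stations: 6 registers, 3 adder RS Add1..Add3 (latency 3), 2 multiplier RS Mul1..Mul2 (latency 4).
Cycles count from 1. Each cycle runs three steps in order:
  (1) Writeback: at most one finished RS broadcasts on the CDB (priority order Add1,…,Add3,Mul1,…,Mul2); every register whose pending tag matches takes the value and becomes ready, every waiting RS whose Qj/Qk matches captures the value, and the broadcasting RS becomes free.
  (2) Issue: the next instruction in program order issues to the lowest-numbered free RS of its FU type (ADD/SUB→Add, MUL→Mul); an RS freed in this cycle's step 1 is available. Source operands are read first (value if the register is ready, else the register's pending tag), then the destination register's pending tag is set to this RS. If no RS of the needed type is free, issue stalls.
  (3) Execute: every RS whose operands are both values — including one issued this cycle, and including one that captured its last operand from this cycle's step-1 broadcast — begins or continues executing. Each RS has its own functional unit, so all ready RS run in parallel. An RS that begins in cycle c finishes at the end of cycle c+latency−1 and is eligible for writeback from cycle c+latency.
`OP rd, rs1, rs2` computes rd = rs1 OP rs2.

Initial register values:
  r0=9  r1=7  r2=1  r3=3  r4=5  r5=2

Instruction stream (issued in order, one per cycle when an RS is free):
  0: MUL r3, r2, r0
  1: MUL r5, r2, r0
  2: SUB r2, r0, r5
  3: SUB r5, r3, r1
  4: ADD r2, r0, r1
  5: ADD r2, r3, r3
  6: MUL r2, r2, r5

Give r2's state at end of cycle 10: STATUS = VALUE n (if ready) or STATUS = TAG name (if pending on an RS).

  c1: issue MUL r3<-Mul1  regs: r0:9,r1:7,r2:1,r3:Mul1,r4:5,r5:2
  c2: issue MUL r5<-Mul2  regs: r0:9,r1:7,r2:1,r3:Mul1,r4:5,r5:Mul2
  c3: issue SUB r2<-Add1  regs: r0:9,r1:7,r2:Add1,r3:Mul1,r4:5,r5:Mul2
  c4: issue SUB r5<-Add2  regs: r0:9,r1:7,r2:Add1,r3:Mul1,r4:5,r5:Add2
  c5: CDB Mul1=9; issue ADD r2<-Add3  regs: r0:9,r1:7,r2:Add3,r3:9,r4:5,r5:Add2
  c6: CDB Mul2=9; stall  regs: r0:9,r1:7,r2:Add3,r3:9,r4:5,r5:Add2
  c7: stall  regs: r0:9,r1:7,r2:Add3,r3:9,r4:5,r5:Add2
  c8: CDB Add2=2; issue ADD r2<-Add2  regs: r0:9,r1:7,r2:Add2,r3:9,r4:5,r5:2
  c9: CDB Add1=0; issue MUL r2<-Mul1  regs: r0:9,r1:7,r2:Mul1,r3:9,r4:5,r5:2
  c10: CDB Add3=16  regs: r0:9,r1:7,r2:Mul1,r3:9,r4:5,r5:2

STATUS = TAG Mul1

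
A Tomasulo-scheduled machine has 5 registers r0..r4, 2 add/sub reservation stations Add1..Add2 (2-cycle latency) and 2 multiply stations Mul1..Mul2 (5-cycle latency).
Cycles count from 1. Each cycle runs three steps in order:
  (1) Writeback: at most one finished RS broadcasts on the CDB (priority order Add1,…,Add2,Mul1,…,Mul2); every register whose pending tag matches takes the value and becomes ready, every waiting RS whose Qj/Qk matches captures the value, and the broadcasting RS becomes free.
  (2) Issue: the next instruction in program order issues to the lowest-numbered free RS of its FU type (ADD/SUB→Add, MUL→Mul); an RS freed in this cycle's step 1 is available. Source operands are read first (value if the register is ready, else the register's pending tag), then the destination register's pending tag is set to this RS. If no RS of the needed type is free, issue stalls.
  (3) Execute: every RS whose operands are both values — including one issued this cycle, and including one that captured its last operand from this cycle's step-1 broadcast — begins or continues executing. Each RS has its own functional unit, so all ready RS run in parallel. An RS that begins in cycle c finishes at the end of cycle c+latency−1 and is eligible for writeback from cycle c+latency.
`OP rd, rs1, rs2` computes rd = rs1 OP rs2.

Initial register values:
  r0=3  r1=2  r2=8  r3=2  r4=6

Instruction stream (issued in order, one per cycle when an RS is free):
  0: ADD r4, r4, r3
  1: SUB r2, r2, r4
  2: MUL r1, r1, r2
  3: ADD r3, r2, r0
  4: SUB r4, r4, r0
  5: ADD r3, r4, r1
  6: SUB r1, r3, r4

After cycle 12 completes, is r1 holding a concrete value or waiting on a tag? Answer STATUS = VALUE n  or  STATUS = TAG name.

c1: issue ADD r4<-Add1 | r0:3,r1:2,r2:8,r3:2,r4:Add1
c2: issue SUB r2<-Add2 | r0:3,r1:2,r2:Add2,r3:2,r4:Add1
c3: CDB Add1=8; issue MUL r1<-Mul1 | r0:3,r1:Mul1,r2:Add2,r3:2,r4:8
c4: issue ADD r3<-Add1 | r0:3,r1:Mul1,r2:Add2,r3:Add1,r4:8
c5: CDB Add2=0; issue SUB r4<-Add2 | r0:3,r1:Mul1,r2:0,r3:Add1,r4:Add2
c6: stall | r0:3,r1:Mul1,r2:0,r3:Add1,r4:Add2
c7: CDB Add1=3; issue ADD r3<-Add1 | r0:3,r1:Mul1,r2:0,r3:Add1,r4:Add2
c8: CDB Add2=5; issue SUB r1<-Add2 | r0:3,r1:Add2,r2:0,r3:Add1,r4:5
c9: - | r0:3,r1:Add2,r2:0,r3:Add1,r4:5
c10: CDB Mul1=0 | r0:3,r1:Add2,r2:0,r3:Add1,r4:5
c11: - | r0:3,r1:Add2,r2:0,r3:Add1,r4:5
c12: CDB Add1=5 | r0:3,r1:Add2,r2:0,r3:5,r4:5

STATUS = TAG Add2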